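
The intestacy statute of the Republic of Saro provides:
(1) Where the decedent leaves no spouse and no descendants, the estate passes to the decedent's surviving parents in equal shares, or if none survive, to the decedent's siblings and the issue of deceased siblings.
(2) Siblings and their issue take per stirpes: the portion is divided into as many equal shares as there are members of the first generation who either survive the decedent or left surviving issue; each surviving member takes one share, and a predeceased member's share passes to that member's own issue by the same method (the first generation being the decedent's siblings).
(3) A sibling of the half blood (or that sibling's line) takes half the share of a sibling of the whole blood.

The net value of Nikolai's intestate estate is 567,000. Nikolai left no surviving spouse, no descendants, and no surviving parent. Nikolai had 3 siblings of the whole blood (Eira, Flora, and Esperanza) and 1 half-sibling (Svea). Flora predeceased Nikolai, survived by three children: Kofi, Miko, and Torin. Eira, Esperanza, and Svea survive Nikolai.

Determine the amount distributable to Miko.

Miko receives 54,000.

The entire 567,000 passes to the siblings and their issue.
Counting each half-blood sibling's line as half a unit, there are 7/2 units in 567,000, so one unit is 162,000. Whole-blood lines (Eira, Flora, and Esperanza) take 162,000 each; half-blood lines (Svea) take 81,000 each.
Flora's share (162,000) is divided into 3 shares of 54,000: Kofi, Miko, and Torin each take 54,000.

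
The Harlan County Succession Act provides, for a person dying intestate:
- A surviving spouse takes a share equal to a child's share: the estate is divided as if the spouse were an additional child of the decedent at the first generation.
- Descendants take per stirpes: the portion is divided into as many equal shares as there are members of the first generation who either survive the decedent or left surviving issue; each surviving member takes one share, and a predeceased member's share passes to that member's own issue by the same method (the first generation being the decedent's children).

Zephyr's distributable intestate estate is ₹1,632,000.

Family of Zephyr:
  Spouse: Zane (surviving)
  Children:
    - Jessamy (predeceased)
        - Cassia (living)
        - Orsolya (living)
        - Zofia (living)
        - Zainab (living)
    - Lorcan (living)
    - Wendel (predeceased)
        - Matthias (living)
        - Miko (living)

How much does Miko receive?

The spouse counts as an additional share at the children's level, so there are 4 primary shares of ₹408,000. Zane takes one such share (₹408,000).
The children's combined portion (₹1,224,000) is divided into 3 shares of ₹408,000: Lorcan takes ₹408,000; Jessamy's ₹408,000 share passes to Jessamy's issue; Wendel's ₹408,000 share passes to Wendel's issue.
Jessamy's share (₹408,000) is divided into 4 shares of ₹102,000: Cassia, Orsolya, Zofia, and Zainab each take ₹102,000.
Wendel's share (₹408,000) is divided into 2 shares of ₹204,000: Matthias and Miko each take ₹204,000.

Miko receives ₹204,000.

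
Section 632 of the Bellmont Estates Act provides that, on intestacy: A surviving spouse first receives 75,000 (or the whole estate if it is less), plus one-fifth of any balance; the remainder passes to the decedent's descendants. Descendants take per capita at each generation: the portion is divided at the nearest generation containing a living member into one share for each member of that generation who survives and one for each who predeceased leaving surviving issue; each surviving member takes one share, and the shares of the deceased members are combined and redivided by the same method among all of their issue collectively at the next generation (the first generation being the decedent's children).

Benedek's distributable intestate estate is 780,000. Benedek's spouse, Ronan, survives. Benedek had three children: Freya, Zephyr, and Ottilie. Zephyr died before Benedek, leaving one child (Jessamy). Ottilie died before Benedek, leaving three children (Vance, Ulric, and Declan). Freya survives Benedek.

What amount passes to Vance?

Vance receives 94,000.

Ronan first takes 75,000, leaving a balance of 705,000. Ronan then takes one-fifth of the balance (141,000), for a total of 216,000. The remaining 564,000 passes to the descendants.
The descendants' portion (564,000) is divided at the children's generation into 3 shares of 188,000. Freya takes 188,000. The 2 shares of the deceased (Zephyr and Ottilie) are combined into a pool of 376,000.
That pool (376,000) is divided at the grandchildren's generation equally among Jessamy, Vance, Ulric, and Declan: 94,000 each.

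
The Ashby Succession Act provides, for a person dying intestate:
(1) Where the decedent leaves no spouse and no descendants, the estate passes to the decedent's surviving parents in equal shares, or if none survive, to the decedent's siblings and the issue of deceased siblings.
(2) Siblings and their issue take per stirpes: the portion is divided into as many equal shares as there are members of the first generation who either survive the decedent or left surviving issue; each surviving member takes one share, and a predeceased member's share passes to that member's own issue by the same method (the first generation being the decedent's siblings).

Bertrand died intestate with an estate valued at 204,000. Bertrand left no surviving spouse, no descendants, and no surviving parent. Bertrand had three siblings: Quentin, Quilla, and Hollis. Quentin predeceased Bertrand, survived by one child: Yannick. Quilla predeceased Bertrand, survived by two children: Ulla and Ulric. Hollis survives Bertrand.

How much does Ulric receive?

Ulric receives 34,000.

The entire 204,000 passes to the siblings and their issue.
That amount (204,000) is divided into 3 shares of 68,000: Hollis takes 68,000; Quentin's 68,000 share passes to Quentin's issue; Quilla's 68,000 share passes to Quilla's issue.
Quentin's share (68,000) passes entirely to Yannick.
Quilla's share (68,000) is divided into 2 shares of 34,000: Ulla and Ulric each take 34,000.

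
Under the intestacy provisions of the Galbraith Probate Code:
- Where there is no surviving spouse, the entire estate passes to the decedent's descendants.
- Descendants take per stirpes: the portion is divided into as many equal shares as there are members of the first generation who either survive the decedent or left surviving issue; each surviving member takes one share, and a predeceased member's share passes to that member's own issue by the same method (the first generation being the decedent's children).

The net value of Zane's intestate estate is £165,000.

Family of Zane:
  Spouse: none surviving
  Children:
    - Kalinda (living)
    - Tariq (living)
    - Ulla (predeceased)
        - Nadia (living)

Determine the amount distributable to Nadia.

Nadia receives £55,000.

The entire £165,000 passes to the descendants.
That amount (£165,000) is divided into 3 shares of £55,000: Kalinda and Tariq each take £55,000; Ulla's £55,000 share passes to Ulla's issue.
Ulla's share (£55,000) passes entirely to Nadia.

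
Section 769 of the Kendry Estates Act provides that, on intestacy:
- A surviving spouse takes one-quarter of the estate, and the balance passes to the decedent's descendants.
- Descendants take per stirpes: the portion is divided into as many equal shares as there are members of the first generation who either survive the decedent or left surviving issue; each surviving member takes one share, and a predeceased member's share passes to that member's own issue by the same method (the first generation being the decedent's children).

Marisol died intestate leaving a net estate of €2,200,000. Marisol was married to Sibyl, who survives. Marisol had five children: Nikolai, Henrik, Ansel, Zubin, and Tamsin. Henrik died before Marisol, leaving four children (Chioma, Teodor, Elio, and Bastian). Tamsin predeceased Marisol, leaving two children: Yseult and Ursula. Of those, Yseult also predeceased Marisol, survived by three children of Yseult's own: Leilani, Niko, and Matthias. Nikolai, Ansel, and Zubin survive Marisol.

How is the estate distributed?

Sibyl: €550,000; Nikolai: €330,000; Chioma: €82,500; Teodor: €82,500; Elio: €82,500; Bastian: €82,500; Ansel: €330,000; Zubin: €330,000; Leilani: €55,000; Niko: €55,000; Matthias: €55,000; Ursula: €165,000

Sibyl takes one-quarter of €2,200,000 = €550,000. The remaining €1,650,000 passes to the descendants.
The descendants' portion (€1,650,000) is divided into 5 shares of €330,000: Nikolai, Ansel, and Zubin each take €330,000; Henrik's €330,000 share passes to Henrik's issue; Tamsin's €330,000 share passes to Tamsin's issue.
Henrik's share (€330,000) is divided into 4 shares of €82,500: Chioma, Teodor, Elio, and Bastian each take €82,500.
Tamsin's share (€330,000) is divided into 2 shares of €165,000: Ursula takes €165,000; Yseult's €165,000 share passes to Yseult's issue.
Yseult's share (€165,000) is divided into 3 shares of €55,000: Leilani, Niko, and Matthias each take €55,000.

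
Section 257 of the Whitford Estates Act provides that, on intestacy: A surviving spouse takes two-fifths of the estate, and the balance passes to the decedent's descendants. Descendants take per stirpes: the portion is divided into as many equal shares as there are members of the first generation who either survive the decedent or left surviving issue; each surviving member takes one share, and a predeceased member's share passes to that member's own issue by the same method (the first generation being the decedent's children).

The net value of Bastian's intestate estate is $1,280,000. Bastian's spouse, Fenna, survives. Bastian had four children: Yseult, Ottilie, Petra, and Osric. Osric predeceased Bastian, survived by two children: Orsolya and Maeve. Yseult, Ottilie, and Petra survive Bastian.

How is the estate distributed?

Fenna: $512,000; Yseult: $192,000; Ottilie: $192,000; Petra: $192,000; Orsolya: $96,000; Maeve: $96,000

Fenna takes two-fifths of $1,280,000 = $512,000. The remaining $768,000 passes to the descendants.
The descendants' portion ($768,000) is divided into 4 shares of $192,000: Yseult, Ottilie, and Petra each take $192,000; Osric's $192,000 share passes to Osric's issue.
Osric's share ($192,000) is divided into 2 shares of $96,000: Orsolya and Maeve each take $96,000.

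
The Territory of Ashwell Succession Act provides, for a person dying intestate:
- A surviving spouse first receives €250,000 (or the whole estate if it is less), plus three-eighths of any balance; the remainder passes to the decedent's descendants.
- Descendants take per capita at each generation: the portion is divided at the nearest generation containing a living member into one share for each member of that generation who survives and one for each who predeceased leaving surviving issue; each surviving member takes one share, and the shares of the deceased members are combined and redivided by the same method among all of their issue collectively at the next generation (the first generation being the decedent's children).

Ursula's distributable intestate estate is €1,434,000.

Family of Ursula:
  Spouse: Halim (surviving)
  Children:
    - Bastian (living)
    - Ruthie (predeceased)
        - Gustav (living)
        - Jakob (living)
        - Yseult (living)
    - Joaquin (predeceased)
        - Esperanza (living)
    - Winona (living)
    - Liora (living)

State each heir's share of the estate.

Halim: €694,000; Bastian: €148,000; Gustav: €74,000; Jakob: €74,000; Yseult: €74,000; Esperanza: €74,000; Winona: €148,000; Liora: €148,000

Halim first takes €250,000, leaving a balance of €1,184,000. Halim then takes three-eighths of the balance (€444,000), for a total of €694,000. The remaining €740,000 passes to the descendants.
The descendants' portion (€740,000) is divided at the children's generation into 5 shares of €148,000. Bastian, Winona, and Liora each take €148,000. The 2 shares of the deceased (Ruthie and Joaquin) are combined into a pool of €296,000.
That pool (€296,000) is divided at the grandchildren's generation equally among Gustav, Jakob, Yseult, and Esperanza: €74,000 each.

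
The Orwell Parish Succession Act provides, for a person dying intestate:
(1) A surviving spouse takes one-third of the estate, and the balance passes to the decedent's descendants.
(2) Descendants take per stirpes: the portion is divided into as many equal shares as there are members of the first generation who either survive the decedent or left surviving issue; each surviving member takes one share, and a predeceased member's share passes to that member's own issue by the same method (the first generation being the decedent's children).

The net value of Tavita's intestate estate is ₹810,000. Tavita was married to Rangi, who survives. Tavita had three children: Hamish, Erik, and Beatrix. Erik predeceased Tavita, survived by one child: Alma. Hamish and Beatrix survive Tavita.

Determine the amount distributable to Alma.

Alma receives ₹180,000.

Rangi takes one-third of ₹810,000 = ₹270,000. The remaining ₹540,000 passes to the descendants.
The descendants' portion (₹540,000) is divided into 3 shares of ₹180,000: Hamish and Beatrix each take ₹180,000; Erik's ₹180,000 share passes to Erik's issue.
Erik's share (₹180,000) passes entirely to Alma.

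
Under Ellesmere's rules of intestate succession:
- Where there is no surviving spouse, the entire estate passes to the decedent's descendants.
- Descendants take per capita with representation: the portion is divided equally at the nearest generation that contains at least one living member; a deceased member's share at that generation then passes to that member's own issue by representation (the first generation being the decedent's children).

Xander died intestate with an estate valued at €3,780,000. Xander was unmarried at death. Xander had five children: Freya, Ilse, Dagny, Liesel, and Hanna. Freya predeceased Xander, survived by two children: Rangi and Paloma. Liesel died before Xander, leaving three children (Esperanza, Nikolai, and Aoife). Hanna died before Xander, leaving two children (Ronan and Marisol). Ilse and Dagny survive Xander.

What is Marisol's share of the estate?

Marisol receives €378,000.

The entire €3,780,000 passes to the descendants.
That amount (€3,780,000) is divided into 5 shares of €756,000: Ilse and Dagny each take €756,000; Freya's €756,000 share passes to Freya's issue; Liesel's €756,000 share passes to Liesel's issue; Hanna's €756,000 share passes to Hanna's issue.
Freya's share (€756,000) is divided into 2 shares of €378,000: Rangi and Paloma each take €378,000.
Liesel's share (€756,000) is divided into 3 shares of €252,000: Esperanza, Nikolai, and Aoife each take €252,000.
Hanna's share (€756,000) is divided into 2 shares of €378,000: Ronan and Marisol each take €378,000.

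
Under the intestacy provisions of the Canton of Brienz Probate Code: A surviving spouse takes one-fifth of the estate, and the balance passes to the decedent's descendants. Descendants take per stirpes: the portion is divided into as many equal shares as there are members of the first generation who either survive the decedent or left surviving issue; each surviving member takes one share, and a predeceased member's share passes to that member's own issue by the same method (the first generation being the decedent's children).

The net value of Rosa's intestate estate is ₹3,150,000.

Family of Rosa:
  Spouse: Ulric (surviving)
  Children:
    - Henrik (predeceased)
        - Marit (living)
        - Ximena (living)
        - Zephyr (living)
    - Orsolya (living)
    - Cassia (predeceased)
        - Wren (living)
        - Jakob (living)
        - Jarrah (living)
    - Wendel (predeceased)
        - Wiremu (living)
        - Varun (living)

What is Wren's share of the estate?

Ulric takes one-fifth of ₹3,150,000 = ₹630,000. The remaining ₹2,520,000 passes to the descendants.
The descendants' portion (₹2,520,000) is divided into 4 shares of ₹630,000: Orsolya takes ₹630,000; Henrik's ₹630,000 share passes to Henrik's issue; Cassia's ₹630,000 share passes to Cassia's issue; Wendel's ₹630,000 share passes to Wendel's issue.
Henrik's share (₹630,000) is divided into 3 shares of ₹210,000: Marit, Ximena, and Zephyr each take ₹210,000.
Cassia's share (₹630,000) is divided into 3 shares of ₹210,000: Wren, Jakob, and Jarrah each take ₹210,000.
Wendel's share (₹630,000) is divided into 2 shares of ₹315,000: Wiremu and Varun each take ₹315,000.

Wren receives ₹210,000.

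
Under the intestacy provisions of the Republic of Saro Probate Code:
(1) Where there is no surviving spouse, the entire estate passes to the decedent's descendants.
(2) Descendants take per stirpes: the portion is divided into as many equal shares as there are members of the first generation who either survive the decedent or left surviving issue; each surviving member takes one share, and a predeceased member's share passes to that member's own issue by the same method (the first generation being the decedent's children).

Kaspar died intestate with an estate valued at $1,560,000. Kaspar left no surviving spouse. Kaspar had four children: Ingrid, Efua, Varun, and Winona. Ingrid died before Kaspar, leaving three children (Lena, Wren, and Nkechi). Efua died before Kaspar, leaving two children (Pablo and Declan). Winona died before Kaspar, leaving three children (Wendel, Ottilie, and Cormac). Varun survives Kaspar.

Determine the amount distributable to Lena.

Lena receives $130,000.

The entire $1,560,000 passes to the descendants.
That amount ($1,560,000) is divided into 4 shares of $390,000: Varun takes $390,000; Ingrid's $390,000 share passes to Ingrid's issue; Efua's $390,000 share passes to Efua's issue; Winona's $390,000 share passes to Winona's issue.
Ingrid's share ($390,000) is divided into 3 shares of $130,000: Lena, Wren, and Nkechi each take $130,000.
Efua's share ($390,000) is divided into 2 shares of $195,000: Pablo and Declan each take $195,000.
Winona's share ($390,000) is divided into 3 shares of $130,000: Wendel, Ottilie, and Cormac each take $130,000.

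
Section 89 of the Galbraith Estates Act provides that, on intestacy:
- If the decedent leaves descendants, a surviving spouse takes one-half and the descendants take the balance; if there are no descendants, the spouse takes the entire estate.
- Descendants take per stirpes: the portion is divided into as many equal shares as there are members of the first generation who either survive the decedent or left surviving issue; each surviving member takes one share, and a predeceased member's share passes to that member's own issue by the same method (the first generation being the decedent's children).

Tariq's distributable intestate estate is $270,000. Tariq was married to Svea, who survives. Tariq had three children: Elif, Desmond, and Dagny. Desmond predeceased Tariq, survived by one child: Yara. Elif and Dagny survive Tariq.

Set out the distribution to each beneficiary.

Svea: $135,000; Elif: $45,000; Yara: $45,000; Dagny: $45,000

Svea takes one-half of $270,000 = $135,000. The remaining $135,000 passes to the descendants.
The descendants' portion ($135,000) is divided into 3 shares of $45,000: Elif and Dagny each take $45,000; Desmond's $45,000 share passes to Desmond's issue.
Desmond's share ($45,000) passes entirely to Yara.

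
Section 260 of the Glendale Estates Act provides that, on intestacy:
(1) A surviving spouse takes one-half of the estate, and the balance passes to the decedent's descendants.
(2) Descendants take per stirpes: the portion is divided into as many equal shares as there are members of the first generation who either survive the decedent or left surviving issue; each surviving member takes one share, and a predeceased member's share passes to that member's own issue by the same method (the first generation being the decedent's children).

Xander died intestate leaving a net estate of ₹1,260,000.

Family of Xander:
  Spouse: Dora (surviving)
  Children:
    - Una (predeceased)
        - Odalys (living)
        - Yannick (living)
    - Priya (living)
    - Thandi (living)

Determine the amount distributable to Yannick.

Dora takes one-half of ₹1,260,000 = ₹630,000. The remaining ₹630,000 passes to the descendants.
The descendants' portion (₹630,000) is divided into 3 shares of ₹210,000: Priya and Thandi each take ₹210,000; Una's ₹210,000 share passes to Una's issue.
Una's share (₹210,000) is divided into 2 shares of ₹105,000: Odalys and Yannick each take ₹105,000.

Yannick receives ₹105,000.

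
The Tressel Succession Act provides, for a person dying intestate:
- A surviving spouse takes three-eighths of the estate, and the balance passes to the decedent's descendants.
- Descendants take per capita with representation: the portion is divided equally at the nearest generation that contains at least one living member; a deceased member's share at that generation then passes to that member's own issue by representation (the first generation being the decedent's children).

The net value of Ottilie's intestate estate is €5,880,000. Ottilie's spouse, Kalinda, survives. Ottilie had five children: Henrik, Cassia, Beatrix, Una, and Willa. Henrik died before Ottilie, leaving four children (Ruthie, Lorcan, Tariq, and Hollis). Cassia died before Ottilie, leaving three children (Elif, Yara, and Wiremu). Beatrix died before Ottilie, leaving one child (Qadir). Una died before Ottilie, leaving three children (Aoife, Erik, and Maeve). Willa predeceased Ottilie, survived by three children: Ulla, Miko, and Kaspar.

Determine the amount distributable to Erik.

Kalinda takes three-eighths of €5,880,000 = €2,205,000. The remaining €3,675,000 passes to the descendants.
No child survives, so the initial division is made at the grandchildren's generation.
The descendants' portion (€3,675,000) is divided into 14 shares of €262,500: Ruthie, Lorcan, Tariq, Hollis, Elif, Yara, Wiremu, Qadir, Aoife, Erik, Maeve, Ulla, Miko, and Kaspar each take €262,500.

Erik receives €262,500.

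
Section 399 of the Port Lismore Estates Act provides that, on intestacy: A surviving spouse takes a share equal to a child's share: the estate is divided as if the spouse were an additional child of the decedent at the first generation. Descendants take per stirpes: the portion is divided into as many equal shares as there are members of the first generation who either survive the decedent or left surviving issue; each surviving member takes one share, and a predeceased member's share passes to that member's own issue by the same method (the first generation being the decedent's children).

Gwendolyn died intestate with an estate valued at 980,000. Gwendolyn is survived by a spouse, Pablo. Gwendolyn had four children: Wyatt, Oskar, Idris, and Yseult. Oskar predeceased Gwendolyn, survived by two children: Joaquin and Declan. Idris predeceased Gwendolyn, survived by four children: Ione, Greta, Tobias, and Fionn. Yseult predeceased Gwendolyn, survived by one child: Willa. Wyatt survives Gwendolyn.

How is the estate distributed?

The spouse counts as an additional share at the children's level, so there are 5 primary shares of 196,000. Pablo takes one such share (196,000).
The children's combined portion (784,000) is divided into 4 shares of 196,000: Wyatt takes 196,000; Oskar's 196,000 share passes to Oskar's issue; Idris's 196,000 share passes to Idris's issue; Yseult's 196,000 share passes to Yseult's issue.
Oskar's share (196,000) is divided into 2 shares of 98,000: Joaquin and Declan each take 98,000.
Idris's share (196,000) is divided into 4 shares of 49,000: Ione, Greta, Tobias, and Fionn each take 49,000.
Yseult's share (196,000) passes entirely to Willa.

Pablo: 196,000; Wyatt: 196,000; Joaquin: 98,000; Declan: 98,000; Ione: 49,000; Greta: 49,000; Tobias: 49,000; Fionn: 49,000; Willa: 196,000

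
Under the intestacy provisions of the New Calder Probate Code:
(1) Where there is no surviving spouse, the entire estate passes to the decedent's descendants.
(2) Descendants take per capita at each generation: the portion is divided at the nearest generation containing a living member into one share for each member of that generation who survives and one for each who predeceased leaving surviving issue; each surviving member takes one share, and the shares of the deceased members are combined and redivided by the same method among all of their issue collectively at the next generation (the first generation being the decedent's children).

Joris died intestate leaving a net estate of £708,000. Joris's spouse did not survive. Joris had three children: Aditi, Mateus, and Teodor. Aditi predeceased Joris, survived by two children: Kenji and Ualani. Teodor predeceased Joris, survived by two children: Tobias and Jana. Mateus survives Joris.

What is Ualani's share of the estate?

The entire £708,000 passes to the descendants.
That amount (£708,000) is divided at the children's generation into 3 shares of £236,000. Mateus takes £236,000. The 2 shares of the deceased (Aditi and Teodor) are combined into a pool of £472,000.
That pool (£472,000) is divided at the grandchildren's generation equally among Kenji, Ualani, Tobias, and Jana: £118,000 each.

Ualani receives £118,000.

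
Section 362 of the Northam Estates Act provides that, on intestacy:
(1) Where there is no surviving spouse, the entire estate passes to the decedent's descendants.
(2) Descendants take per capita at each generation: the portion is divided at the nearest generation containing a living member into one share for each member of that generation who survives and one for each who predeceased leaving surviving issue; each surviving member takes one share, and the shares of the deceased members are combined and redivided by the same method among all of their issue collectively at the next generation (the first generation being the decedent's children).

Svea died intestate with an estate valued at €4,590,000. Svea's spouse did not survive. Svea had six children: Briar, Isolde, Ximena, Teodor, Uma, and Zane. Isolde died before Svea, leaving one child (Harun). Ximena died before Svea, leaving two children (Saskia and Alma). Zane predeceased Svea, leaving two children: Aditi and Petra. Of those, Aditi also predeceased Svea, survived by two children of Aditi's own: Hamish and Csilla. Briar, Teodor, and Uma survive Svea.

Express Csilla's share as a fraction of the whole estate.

The entire €4,590,000 passes to the descendants.
That amount (€4,590,000) is divided at the children's generation into 6 shares of €765,000. Briar, Teodor, and Uma each take €765,000. The 3 shares of the deceased (Isolde, Ximena, and Zane) are combined into a pool of €2,295,000.
That pool (€2,295,000) is divided at the grandchildren's generation into 5 shares of €459,000. Harun, Saskia, Alma, and Petra each take €459,000. The remaining share for the deceased Aditi (€459,000) is carried to the next generation.
That pool (€459,000) is divided at the great-grandchildren's generation equally among Hamish and Csilla: €229,500 each.

Csilla receives 1/20 of the estate.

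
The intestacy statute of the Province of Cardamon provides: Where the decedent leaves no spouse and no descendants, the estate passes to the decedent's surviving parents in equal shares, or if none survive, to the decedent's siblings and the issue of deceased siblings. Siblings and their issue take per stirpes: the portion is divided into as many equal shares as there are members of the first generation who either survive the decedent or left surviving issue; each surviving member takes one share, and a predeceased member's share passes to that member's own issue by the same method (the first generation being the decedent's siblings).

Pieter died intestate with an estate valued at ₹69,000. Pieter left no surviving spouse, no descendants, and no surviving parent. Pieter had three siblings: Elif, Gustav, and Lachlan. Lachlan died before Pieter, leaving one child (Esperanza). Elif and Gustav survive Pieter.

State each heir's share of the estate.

The entire ₹69,000 passes to the siblings and their issue.
That amount (₹69,000) is divided into 3 shares of ₹23,000: Elif and Gustav each take ₹23,000; Lachlan's ₹23,000 share passes to Lachlan's issue.
Lachlan's share (₹23,000) passes entirely to Esperanza.

Elif: ₹23,000; Gustav: ₹23,000; Esperanza: ₹23,000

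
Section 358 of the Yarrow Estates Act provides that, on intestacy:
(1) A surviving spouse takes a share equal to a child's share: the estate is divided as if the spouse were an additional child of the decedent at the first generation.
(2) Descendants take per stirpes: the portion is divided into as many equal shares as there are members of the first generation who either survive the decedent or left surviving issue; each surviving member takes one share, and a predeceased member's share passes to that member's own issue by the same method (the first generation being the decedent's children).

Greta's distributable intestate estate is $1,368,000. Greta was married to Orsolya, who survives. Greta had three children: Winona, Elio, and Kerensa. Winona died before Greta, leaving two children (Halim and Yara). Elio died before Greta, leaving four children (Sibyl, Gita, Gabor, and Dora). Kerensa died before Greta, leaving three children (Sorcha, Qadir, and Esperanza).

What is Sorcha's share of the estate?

Sorcha receives $114,000.

The spouse counts as an additional share at the children's level, so there are 4 primary shares of $342,000. Orsolya takes one such share ($342,000).
The children's combined portion ($1,026,000) is divided into 3 shares of $342,000: Winona's $342,000 share passes to Winona's issue; Elio's $342,000 share passes to Elio's issue; Kerensa's $342,000 share passes to Kerensa's issue.
Winona's share ($342,000) is divided into 2 shares of $171,000: Halim and Yara each take $171,000.
Elio's share ($342,000) is divided into 4 shares of $85,500: Sibyl, Gita, Gabor, and Dora each take $85,500.
Kerensa's share ($342,000) is divided into 3 shares of $114,000: Sorcha, Qadir, and Esperanza each take $114,000.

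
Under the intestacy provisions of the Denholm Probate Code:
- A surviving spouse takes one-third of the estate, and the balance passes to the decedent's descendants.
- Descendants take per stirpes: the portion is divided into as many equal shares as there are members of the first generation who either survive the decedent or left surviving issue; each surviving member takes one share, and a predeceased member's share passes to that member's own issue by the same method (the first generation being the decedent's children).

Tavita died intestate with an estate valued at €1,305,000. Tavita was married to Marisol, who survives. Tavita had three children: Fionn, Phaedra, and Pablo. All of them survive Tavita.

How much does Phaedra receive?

Marisol takes one-third of €1,305,000 = €435,000. The remaining €870,000 passes to the descendants.
The descendants' portion (€870,000) is divided into 3 shares of €290,000: Fionn, Phaedra, and Pablo each take €290,000.

Phaedra receives €290,000.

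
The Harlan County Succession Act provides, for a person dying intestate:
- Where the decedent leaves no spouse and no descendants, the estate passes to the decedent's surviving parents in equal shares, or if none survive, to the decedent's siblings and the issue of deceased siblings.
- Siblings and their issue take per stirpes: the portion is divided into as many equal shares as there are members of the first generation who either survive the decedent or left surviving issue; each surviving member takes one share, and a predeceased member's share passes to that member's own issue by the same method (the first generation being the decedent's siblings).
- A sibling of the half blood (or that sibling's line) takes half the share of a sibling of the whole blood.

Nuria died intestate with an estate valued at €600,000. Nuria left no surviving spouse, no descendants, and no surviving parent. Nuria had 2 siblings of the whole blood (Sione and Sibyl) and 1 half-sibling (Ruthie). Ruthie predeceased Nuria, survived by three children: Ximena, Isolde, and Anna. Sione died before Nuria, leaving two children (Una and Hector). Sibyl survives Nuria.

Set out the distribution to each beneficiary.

Ximena: €40,000; Isolde: €40,000; Anna: €40,000; Una: €120,000; Hector: €120,000; Sibyl: €240,000

The entire €600,000 passes to the siblings and their issue.
Counting each half-blood sibling's line as half a unit, there are 5/2 units in €600,000, so one unit is €240,000. Whole-blood lines (Sione and Sibyl) take €240,000 each; half-blood lines (Ruthie) take €120,000 each.
Ruthie's share (€120,000) is divided into 3 shares of €40,000: Ximena, Isolde, and Anna each take €40,000.
Sione's share (€240,000) is divided into 2 shares of €120,000: Una and Hector each take €120,000.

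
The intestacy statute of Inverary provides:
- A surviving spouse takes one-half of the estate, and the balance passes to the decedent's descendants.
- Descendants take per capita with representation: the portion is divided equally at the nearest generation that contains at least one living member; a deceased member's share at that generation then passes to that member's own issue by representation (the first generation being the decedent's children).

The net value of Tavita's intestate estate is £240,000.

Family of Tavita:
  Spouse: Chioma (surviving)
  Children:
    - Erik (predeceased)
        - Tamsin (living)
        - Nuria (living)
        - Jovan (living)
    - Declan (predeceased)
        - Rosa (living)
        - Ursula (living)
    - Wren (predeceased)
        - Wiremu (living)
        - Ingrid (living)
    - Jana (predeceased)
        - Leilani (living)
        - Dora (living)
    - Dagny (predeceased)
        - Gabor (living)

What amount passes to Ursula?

Chioma takes one-half of £240,000 = £120,000. The remaining £120,000 passes to the descendants.
No child survives, so the initial division is made at the grandchildren's generation.
The descendants' portion (£120,000) is divided into 10 shares of £12,000: Tamsin, Nuria, Jovan, Rosa, Ursula, Wiremu, Ingrid, Leilani, Dora, and Gabor each take £12,000.

Ursula receives £12,000.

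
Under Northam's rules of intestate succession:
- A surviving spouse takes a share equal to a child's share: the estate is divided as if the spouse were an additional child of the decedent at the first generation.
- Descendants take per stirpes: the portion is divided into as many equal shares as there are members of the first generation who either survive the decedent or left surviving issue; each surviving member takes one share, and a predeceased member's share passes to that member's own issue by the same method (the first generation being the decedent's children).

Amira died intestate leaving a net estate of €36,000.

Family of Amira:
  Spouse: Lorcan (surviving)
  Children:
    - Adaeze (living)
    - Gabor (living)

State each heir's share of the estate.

The spouse counts as an additional share at the children's level, so there are 3 primary shares of €12,000. Lorcan takes one such share (€12,000).
The children's combined portion (€24,000) is divided into 2 shares of €12,000: Adaeze and Gabor each take €12,000.

Lorcan: €12,000; Adaeze: €12,000; Gabor: €12,000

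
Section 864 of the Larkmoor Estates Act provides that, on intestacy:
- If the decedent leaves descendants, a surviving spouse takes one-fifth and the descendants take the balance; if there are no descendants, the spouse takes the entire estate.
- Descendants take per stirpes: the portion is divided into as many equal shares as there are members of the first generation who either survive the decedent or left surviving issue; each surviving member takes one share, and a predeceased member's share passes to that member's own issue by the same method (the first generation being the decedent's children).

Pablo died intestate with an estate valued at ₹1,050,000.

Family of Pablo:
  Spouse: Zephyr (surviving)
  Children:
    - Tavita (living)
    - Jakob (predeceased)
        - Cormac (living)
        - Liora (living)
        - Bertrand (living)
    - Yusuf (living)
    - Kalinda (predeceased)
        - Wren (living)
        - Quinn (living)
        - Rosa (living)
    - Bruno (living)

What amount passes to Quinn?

Zephyr takes one-fifth of ₹1,050,000 = ₹210,000. The remaining ₹840,000 passes to the descendants.
The descendants' portion (₹840,000) is divided into 5 shares of ₹168,000: Tavita, Yusuf, and Bruno each take ₹168,000; Jakob's ₹168,000 share passes to Jakob's issue; Kalinda's ₹168,000 share passes to Kalinda's issue.
Jakob's share (₹168,000) is divided into 3 shares of ₹56,000: Cormac, Liora, and Bertrand each take ₹56,000.
Kalinda's share (₹168,000) is divided into 3 shares of ₹56,000: Wren, Quinn, and Rosa each take ₹56,000.

Quinn receives ₹56,000.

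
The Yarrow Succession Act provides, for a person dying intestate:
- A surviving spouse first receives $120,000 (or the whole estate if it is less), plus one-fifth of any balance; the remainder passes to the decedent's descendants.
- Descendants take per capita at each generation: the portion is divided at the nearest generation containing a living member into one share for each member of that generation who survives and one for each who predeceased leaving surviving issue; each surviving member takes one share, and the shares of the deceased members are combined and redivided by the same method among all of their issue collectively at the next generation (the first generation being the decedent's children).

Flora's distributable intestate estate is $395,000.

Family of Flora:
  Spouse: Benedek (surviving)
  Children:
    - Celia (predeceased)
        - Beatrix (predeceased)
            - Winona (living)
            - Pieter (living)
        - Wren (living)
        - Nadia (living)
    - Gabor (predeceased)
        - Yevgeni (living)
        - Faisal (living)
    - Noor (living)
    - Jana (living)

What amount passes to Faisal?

Faisal receives $22,000.

Benedek first takes $120,000, leaving a balance of $275,000. Benedek then takes one-fifth of the balance ($55,000), for a total of $175,000. The remaining $220,000 passes to the descendants.
The descendants' portion ($220,000) is divided at the children's generation into 4 shares of $55,000. Noor and Jana each take $55,000. The 2 shares of the deceased (Celia and Gabor) are combined into a pool of $110,000.
That pool ($110,000) is divided at the grandchildren's generation into 5 shares of $22,000. Wren, Nadia, Yevgeni, and Faisal each take $22,000. The remaining share for the deceased Beatrix ($22,000) is carried to the next generation.
That pool ($22,000) is divided at the great-grandchildren's generation equally among Winona and Pieter: $11,000 each.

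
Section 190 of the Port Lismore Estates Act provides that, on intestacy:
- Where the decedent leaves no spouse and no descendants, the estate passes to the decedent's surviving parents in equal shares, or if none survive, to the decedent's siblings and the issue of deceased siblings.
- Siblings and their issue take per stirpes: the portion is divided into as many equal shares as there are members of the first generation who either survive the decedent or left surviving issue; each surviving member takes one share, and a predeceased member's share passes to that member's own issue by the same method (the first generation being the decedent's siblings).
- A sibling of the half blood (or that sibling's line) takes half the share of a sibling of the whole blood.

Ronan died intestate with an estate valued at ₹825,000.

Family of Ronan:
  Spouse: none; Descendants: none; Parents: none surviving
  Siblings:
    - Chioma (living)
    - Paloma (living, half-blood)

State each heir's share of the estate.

Chioma: ₹550,000; Paloma: ₹275,000

The entire ₹825,000 passes to the siblings and their issue.
Counting each half-blood sibling's line as half a unit, there are 3/2 units in ₹825,000, so one unit is ₹550,000. Whole-blood lines (Chioma) take ₹550,000 each; half-blood lines (Paloma) take ₹275,000 each.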